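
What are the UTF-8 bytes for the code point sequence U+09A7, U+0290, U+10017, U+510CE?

U+09A7: 3-byte form → E0 A6 A7.
U+0290: 2-byte form → CA 90.
U+10017: 4-byte form → F0 90 80 97.
U+510CE: 4-byte form → F1 91 83 8E.
Concatenated (13 bytes): E0 A6 A7 CA 90 F0 90 80 97 F1 91 83 8E.

E0 A6 A7 CA 90 F0 90 80 97 F1 91 83 8E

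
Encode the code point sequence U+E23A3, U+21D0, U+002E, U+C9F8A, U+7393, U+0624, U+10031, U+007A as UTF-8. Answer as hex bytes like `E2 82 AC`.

U+E23A3: 4-byte form → F3 A2 8E A3.
U+21D0: 3-byte form → E2 87 90.
U+002E: 1-byte form → 2E.
U+C9F8A: 4-byte form → F3 89 BE 8A.
U+7393: 3-byte form → E7 8E 93.
U+0624: 2-byte form → D8 A4.
U+10031: 4-byte form → F0 90 80 B1.
U+007A: 1-byte form → 7A.
Concatenated (22 bytes): F3 A2 8E A3 E2 87 90 2E F3 89 BE 8A E7 8E 93 D8 A4 F0 90 80 B1 7A.

F3 A2 8E A3 E2 87 90 2E F3 89 BE 8A E7 8E 93 D8 A4 F0 90 80 B1 7A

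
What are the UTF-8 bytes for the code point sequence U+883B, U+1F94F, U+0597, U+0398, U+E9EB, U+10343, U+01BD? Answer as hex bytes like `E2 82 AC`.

E8 A0 BB F0 9F A5 8F D6 97 CE 98 EE A7 AB F0 90 8D 83 C6 BD

U+883B: 3-byte form → E8 A0 BB.
U+1F94F: 4-byte form → F0 9F A5 8F.
U+0597: 2-byte form → D6 97.
U+0398: 2-byte form → CE 98.
U+E9EB: 3-byte form → EE A7 AB.
U+10343: 4-byte form → F0 90 8D 83.
U+01BD: 2-byte form → C6 BD.
Concatenated (20 bytes): E8 A0 BB F0 9F A5 8F D6 97 CE 98 EE A7 AB F0 90 8D 83 C6 BD.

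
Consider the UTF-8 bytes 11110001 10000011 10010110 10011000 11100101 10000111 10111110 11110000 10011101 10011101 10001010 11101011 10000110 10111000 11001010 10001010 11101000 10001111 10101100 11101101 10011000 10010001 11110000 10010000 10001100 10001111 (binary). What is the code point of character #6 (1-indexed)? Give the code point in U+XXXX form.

U+83EC

Offset 0: leading byte 0xF1 = 11110001 → 4-byte char #1 = F1 83 96 98.
Offset 4: leading byte 0xE5 = 11100101 → 3-byte char #2 = E5 87 BE.
Offset 7: leading byte 0xF0 = 11110000 → 4-byte char #3 = F0 9D 9D 8A.
Offset 11: leading byte 0xEB = 11101011 → 3-byte char #4 = EB 86 B8.
Offset 14: leading byte 0xCA = 11001010 → 2-byte char #5 = CA 8A.
Offset 16: leading byte 0xE8 = 11101000 → 3-byte char #6 = E8 8F AC.
Leading byte 0xE8 = 11101000 matches 1110xxxx → 3-byte sequence.
Byte 1: 0xE8 = 11101000, payload 1000 (4 bits).
Byte 2: 0x8F = 10001111 (10xxxxxx ✓), payload 001111.
Byte 3: 0xAC = 10101100 (10xxxxxx ✓), payload 101100.
Concatenate: 1000001111101100 = 0x83EC (16 bits → U+83EC).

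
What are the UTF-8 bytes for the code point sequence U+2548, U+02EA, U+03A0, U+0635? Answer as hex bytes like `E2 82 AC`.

E2 95 88 CB AA CE A0 D8 B5

U+2548: 3-byte form → E2 95 88.
U+02EA: 2-byte form → CB AA.
U+03A0: 2-byte form → CE A0.
U+0635: 2-byte form → D8 B5.
Concatenated (9 bytes): E2 95 88 CB AA CE A0 D8 B5.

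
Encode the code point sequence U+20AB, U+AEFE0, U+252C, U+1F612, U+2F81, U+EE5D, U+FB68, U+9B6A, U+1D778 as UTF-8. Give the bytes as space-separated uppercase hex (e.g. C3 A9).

E2 82 AB F2 AE BF A0 E2 94 AC F0 9F 98 92 E2 BE 81 EE B9 9D EF AD A8 E9 AD AA F0 9D 9D B8

U+20AB: 3-byte form → E2 82 AB.
U+AEFE0: 4-byte form → F2 AE BF A0.
U+252C: 3-byte form → E2 94 AC.
U+1F612: 4-byte form → F0 9F 98 92.
U+2F81: 3-byte form → E2 BE 81.
U+EE5D: 3-byte form → EE B9 9D.
U+FB68: 3-byte form → EF AD A8.
U+9B6A: 3-byte form → E9 AD AA.
U+1D778: 4-byte form → F0 9D 9D B8.
Concatenated (30 bytes): E2 82 AB F2 AE BF A0 E2 94 AC F0 9F 98 92 E2 BE 81 EE B9 9D EF AD A8 E9 AD AA F0 9D 9D B8.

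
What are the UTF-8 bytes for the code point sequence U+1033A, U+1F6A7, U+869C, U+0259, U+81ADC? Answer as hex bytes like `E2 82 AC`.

F0 90 8C BA F0 9F 9A A7 E8 9A 9C C9 99 F2 81 AB 9C

U+1033A: 4-byte form → F0 90 8C BA.
U+1F6A7: 4-byte form → F0 9F 9A A7.
U+869C: 3-byte form → E8 9A 9C.
U+0259: 2-byte form → C9 99.
U+81ADC: 4-byte form → F2 81 AB 9C.
Concatenated (17 bytes): F0 90 8C BA F0 9F 9A A7 E8 9A 9C C9 99 F2 81 AB 9C.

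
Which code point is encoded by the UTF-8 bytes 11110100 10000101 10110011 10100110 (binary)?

U+105CE6

Leading byte 0xF4 = 11110100 matches 11110xxx → 4-byte sequence.
Byte 1: 0xF4 = 11110100, payload 100 (3 bits).
Byte 2: 0x85 = 10000101 (10xxxxxx ✓), payload 000101.
Byte 3: 0xB3 = 10110011 (10xxxxxx ✓), payload 110011.
Byte 4: 0xA6 = 10100110 (10xxxxxx ✓), payload 100110.
Concatenate: 100000101110011100110 = 0x105CE6 (21 bits → U+105CE6).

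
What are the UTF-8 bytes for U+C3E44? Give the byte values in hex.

U+C3E44 = 0xC3E44 = 802372 decimal. In range U+10000–U+10FFFF → 4-byte form: 11110xxx 10xxxxxx 10xxxxxx 10xxxxxx.
Binary (21 bits): 011000011111001000100.
Split 3+6+6+6: 011 | 000011 | 111001 | 000100.
Byte 1: 11110011 = 0xF3.
Byte 2: 10000011 = 0x83.
Byte 3: 10111001 = 0xB9.
Byte 4: 10000100 = 0x84.

F3 83 B9 84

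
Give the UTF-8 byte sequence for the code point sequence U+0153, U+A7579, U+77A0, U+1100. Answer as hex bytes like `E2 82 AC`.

U+0153: 2-byte form → C5 93.
U+A7579: 4-byte form → F2 A7 95 B9.
U+77A0: 3-byte form → E7 9E A0.
U+1100: 3-byte form → E1 84 80.
Concatenated (12 bytes): C5 93 F2 A7 95 B9 E7 9E A0 E1 84 80.

C5 93 F2 A7 95 B9 E7 9E A0 E1 84 80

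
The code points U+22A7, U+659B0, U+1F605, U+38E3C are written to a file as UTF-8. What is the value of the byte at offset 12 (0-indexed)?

0xB8

U+22A7 → 3-byte form E2 8A A7 at offsets 0–2.
U+659B0 → 4-byte form F1 A5 A6 B0 at offsets 3–6.
U+1F605 → 4-byte form F0 9F 98 85 at offsets 7–10.
U+38E3C → 4-byte form F0 B8 B8 BC at offsets 11–14.
Offset 12 falls in char 4's range; it's byte 2 of F0 B8 B8 BC = 0xB8.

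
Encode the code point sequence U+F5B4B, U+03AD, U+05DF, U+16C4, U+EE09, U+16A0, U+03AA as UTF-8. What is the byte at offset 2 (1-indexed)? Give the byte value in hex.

1-indexed offset 2 is 0-indexed offset 1.
U+F5B4B → 4-byte form F3 B5 AD 8B at offsets 0–3.
Offset 1 falls in char 1's range; it's byte 2 of F3 B5 AD 8B = 0xB5.

0xB5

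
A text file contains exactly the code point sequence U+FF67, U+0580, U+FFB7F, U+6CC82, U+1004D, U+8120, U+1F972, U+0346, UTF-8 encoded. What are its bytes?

EF BD A7 D6 80 F3 BF AD BF F1 AC B2 82 F0 90 81 8D E8 84 A0 F0 9F A5 B2 CD 86

U+FF67: 3-byte form → EF BD A7.
U+0580: 2-byte form → D6 80.
U+FFB7F: 4-byte form → F3 BF AD BF.
U+6CC82: 4-byte form → F1 AC B2 82.
U+1004D: 4-byte form → F0 90 81 8D.
U+8120: 3-byte form → E8 84 A0.
U+1F972: 4-byte form → F0 9F A5 B2.
U+0346: 2-byte form → CD 86.
Concatenated (26 bytes): EF BD A7 D6 80 F3 BF AD BF F1 AC B2 82 F0 90 81 8D E8 84 A0 F0 9F A5 B2 CD 86.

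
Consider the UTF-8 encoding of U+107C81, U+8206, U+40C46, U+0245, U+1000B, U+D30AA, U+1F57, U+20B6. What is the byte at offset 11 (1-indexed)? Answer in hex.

0x86

1-indexed offset 11 is 0-indexed offset 10.
U+107C81 → 4-byte form F4 87 B2 81 at offsets 0–3.
U+8206 → 3-byte form E8 88 86 at offsets 4–6.
U+40C46 → 4-byte form F1 80 B1 86 at offsets 7–10.
Offset 10 falls in char 3's range; it's byte 4 of F1 80 B1 86 = 0x86.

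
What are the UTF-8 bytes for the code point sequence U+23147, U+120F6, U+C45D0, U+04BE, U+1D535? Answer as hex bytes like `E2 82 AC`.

F0 A3 85 87 F0 92 83 B6 F3 84 97 90 D2 BE F0 9D 94 B5

U+23147: 4-byte form → F0 A3 85 87.
U+120F6: 4-byte form → F0 92 83 B6.
U+C45D0: 4-byte form → F3 84 97 90.
U+04BE: 2-byte form → D2 BE.
U+1D535: 4-byte form → F0 9D 94 B5.
Concatenated (18 bytes): F0 A3 85 87 F0 92 83 B6 F3 84 97 90 D2 BE F0 9D 94 B5.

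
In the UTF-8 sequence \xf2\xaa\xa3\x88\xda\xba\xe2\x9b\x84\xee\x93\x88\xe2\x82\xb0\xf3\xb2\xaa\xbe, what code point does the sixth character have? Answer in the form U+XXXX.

Offset 0: leading byte 0xF2 = 11110010 → 4-byte char #1 = F2 AA A3 88.
Offset 4: leading byte 0xDA = 11011010 → 2-byte char #2 = DA BA.
Offset 6: leading byte 0xE2 = 11100010 → 3-byte char #3 = E2 9B 84.
Offset 9: leading byte 0xEE = 11101110 → 3-byte char #4 = EE 93 88.
Offset 12: leading byte 0xE2 = 11100010 → 3-byte char #5 = E2 82 B0.
Offset 15: leading byte 0xF3 = 11110011 → 4-byte char #6 = F3 B2 AA BE.
Leading byte 0xF3 = 11110011 matches 11110xxx → 4-byte sequence.
Byte 1: 0xF3 = 11110011, payload 011 (3 bits).
Byte 2: 0xB2 = 10110010 (10xxxxxx ✓), payload 110010.
Byte 3: 0xAA = 10101010 (10xxxxxx ✓), payload 101010.
Byte 4: 0xBE = 10111110 (10xxxxxx ✓), payload 111110.
Concatenate: 011110010101010111110 = 0xF2ABE (21 bits → U+F2ABE).

U+F2ABE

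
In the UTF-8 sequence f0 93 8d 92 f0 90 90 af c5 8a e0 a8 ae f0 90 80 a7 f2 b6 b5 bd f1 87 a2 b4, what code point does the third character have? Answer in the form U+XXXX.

Offset 0: leading byte 0xF0 = 11110000 → 4-byte char #1 = F0 93 8D 92.
Offset 4: leading byte 0xF0 = 11110000 → 4-byte char #2 = F0 90 90 AF.
Offset 8: leading byte 0xC5 = 11000101 → 2-byte char #3 = C5 8A.
Leading byte 0xC5 = 11000101 matches 110xxxxx → 2-byte sequence.
Byte 1: 0xC5 = 11000101, payload 00101 (5 bits).
Byte 2: 0x8A = 10001010 (10xxxxxx ✓), payload 001010.
Concatenate: 00101001010 = 0x14A (11 bits → U+014A).

U+014A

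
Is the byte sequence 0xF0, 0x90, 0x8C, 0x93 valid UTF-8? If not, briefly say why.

Leading byte 0xF0 = 11110000 → 4-byte form.
Continuation bytes 0x90=10010000, 0x8C=10001100, 0x93=10010011 all match 10xxxxxx.
Decoded value 0x10313 is ≥ 0x10000 (shortest form) and not a surrogate.

valid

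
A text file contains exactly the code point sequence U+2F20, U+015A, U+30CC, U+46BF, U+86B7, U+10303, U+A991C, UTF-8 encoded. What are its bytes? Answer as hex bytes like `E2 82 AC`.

U+2F20: 3-byte form → E2 BC A0.
U+015A: 2-byte form → C5 9A.
U+30CC: 3-byte form → E3 83 8C.
U+46BF: 3-byte form → E4 9A BF.
U+86B7: 3-byte form → E8 9A B7.
U+10303: 4-byte form → F0 90 8C 83.
U+A991C: 4-byte form → F2 A9 A4 9C.
Concatenated (22 bytes): E2 BC A0 C5 9A E3 83 8C E4 9A BF E8 9A B7 F0 90 8C 83 F2 A9 A4 9C.

E2 BC A0 C5 9A E3 83 8C E4 9A BF E8 9A B7 F0 90 8C 83 F2 A9 A4 9C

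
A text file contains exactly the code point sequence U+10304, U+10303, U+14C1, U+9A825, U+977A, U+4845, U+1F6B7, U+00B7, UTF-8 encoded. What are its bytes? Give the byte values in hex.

F0 90 8C 84 F0 90 8C 83 E1 93 81 F2 9A A0 A5 E9 9D BA E4 A1 85 F0 9F 9A B7 C2 B7

U+10304: 4-byte form → F0 90 8C 84.
U+10303: 4-byte form → F0 90 8C 83.
U+14C1: 3-byte form → E1 93 81.
U+9A825: 4-byte form → F2 9A A0 A5.
U+977A: 3-byte form → E9 9D BA.
U+4845: 3-byte form → E4 A1 85.
U+1F6B7: 4-byte form → F0 9F 9A B7.
U+00B7: 2-byte form → C2 B7.
Concatenated (27 bytes): F0 90 8C 84 F0 90 8C 83 E1 93 81 F2 9A A0 A5 E9 9D BA E4 A1 85 F0 9F 9A B7 C2 B7.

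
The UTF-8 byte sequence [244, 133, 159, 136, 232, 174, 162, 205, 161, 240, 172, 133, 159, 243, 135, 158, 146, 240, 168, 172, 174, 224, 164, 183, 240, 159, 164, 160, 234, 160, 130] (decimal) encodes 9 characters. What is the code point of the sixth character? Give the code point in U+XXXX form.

U+28B2E

Offset 0: leading byte 0xF4 = 11110100 → 4-byte char #1 = F4 85 9F 88.
Offset 4: leading byte 0xE8 = 11101000 → 3-byte char #2 = E8 AE A2.
Offset 7: leading byte 0xCD = 11001101 → 2-byte char #3 = CD A1.
Offset 9: leading byte 0xF0 = 11110000 → 4-byte char #4 = F0 AC 85 9F.
Offset 13: leading byte 0xF3 = 11110011 → 4-byte char #5 = F3 87 9E 92.
Offset 17: leading byte 0xF0 = 11110000 → 4-byte char #6 = F0 A8 AC AE.
Leading byte 0xF0 = 11110000 matches 11110xxx → 4-byte sequence.
Byte 1: 0xF0 = 11110000, payload 000 (3 bits).
Byte 2: 0xA8 = 10101000 (10xxxxxx ✓), payload 101000.
Byte 3: 0xAC = 10101100 (10xxxxxx ✓), payload 101100.
Byte 4: 0xAE = 10101110 (10xxxxxx ✓), payload 101110.
Concatenate: 000101000101100101110 = 0x28B2E (21 bits → U+28B2E).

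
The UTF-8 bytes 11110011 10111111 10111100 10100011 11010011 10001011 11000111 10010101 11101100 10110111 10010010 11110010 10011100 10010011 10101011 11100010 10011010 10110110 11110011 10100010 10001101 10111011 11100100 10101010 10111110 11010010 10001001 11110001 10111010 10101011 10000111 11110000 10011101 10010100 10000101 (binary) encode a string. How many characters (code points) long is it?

Byte at offset 0: 0xF3 = 11110011 → 4-byte char (#1). Advance 4.
Byte at offset 4: 0xD3 = 11010011 → 2-byte char (#2). Advance 2.
Byte at offset 6: 0xC7 = 11000111 → 2-byte char (#3). Advance 2.
Byte at offset 8: 0xEC = 11101100 → 3-byte char (#4). Advance 3.
Byte at offset 11: 0xF2 = 11110010 → 4-byte char (#5). Advance 4.
Byte at offset 15: 0xE2 = 11100010 → 3-byte char (#6). Advance 3.
Byte at offset 18: 0xF3 = 11110011 → 4-byte char (#7). Advance 4.
Byte at offset 22: 0xE4 = 11100100 → 3-byte char (#8). Advance 3.
Byte at offset 25: 0xD2 = 11010010 → 2-byte char (#9). Advance 2.
Byte at offset 27: 0xF1 = 11110001 → 4-byte char (#10). Advance 4.
Byte at offset 31: 0xF0 = 11110000 → 4-byte char (#11). Advance 4.
Reached end at offset 35 after 11 code points.

11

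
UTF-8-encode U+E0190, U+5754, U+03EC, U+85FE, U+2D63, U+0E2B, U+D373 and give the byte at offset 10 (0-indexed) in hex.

0x97

U+E0190 → 4-byte form F3 A0 86 90 at offsets 0–3.
U+5754 → 3-byte form E5 9D 94 at offsets 4–6.
U+03EC → 2-byte form CF AC at offsets 7–8.
U+85FE → 3-byte form E8 97 BE at offsets 9–11.
Offset 10 falls in char 4's range; it's byte 2 of E8 97 BE = 0x97.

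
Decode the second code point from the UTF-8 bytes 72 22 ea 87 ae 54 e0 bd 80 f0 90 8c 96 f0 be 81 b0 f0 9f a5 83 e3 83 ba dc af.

U+0022

Offset 0: leading byte 0x72 = 01110010 → 1-byte char #1 = 72.
Offset 1: leading byte 0x22 = 00100010 → 1-byte char #2 = 22.
Leading byte 0x22 = 00100010 matches 0xxxxxxx → 1-byte sequence.
Byte 1: 0x22 = 00100010, payload 0100010 (7 bits).
Concatenate: 0100010 = 0x22 (7 bits → U+0022).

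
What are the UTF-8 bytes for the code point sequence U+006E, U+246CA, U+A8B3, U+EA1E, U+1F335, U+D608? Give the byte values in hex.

6E F0 A4 9B 8A EA A2 B3 EE A8 9E F0 9F 8C B5 ED 98 88

U+006E: 1-byte form → 6E.
U+246CA: 4-byte form → F0 A4 9B 8A.
U+A8B3: 3-byte form → EA A2 B3.
U+EA1E: 3-byte form → EE A8 9E.
U+1F335: 4-byte form → F0 9F 8C B5.
U+D608: 3-byte form → ED 98 88.
Concatenated (18 bytes): 6E F0 A4 9B 8A EA A2 B3 EE A8 9E F0 9F 8C B5 ED 98 88.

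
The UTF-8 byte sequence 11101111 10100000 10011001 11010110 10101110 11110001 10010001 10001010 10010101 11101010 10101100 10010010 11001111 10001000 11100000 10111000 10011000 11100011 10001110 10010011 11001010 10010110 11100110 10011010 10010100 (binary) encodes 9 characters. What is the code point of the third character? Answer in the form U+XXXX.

Offset 0: leading byte 0xEF = 11101111 → 3-byte char #1 = EF A0 99.
Offset 3: leading byte 0xD6 = 11010110 → 2-byte char #2 = D6 AE.
Offset 5: leading byte 0xF1 = 11110001 → 4-byte char #3 = F1 91 8A 95.
Leading byte 0xF1 = 11110001 matches 11110xxx → 4-byte sequence.
Byte 1: 0xF1 = 11110001, payload 001 (3 bits).
Byte 2: 0x91 = 10010001 (10xxxxxx ✓), payload 010001.
Byte 3: 0x8A = 10001010 (10xxxxxx ✓), payload 001010.
Byte 4: 0x95 = 10010101 (10xxxxxx ✓), payload 010101.
Concatenate: 001010001001010010101 = 0x51295 (21 bits → U+51295).

U+51295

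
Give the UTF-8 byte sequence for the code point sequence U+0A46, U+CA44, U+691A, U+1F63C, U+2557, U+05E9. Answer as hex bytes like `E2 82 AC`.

E0 A9 86 EC A9 84 E6 A4 9A F0 9F 98 BC E2 95 97 D7 A9

U+0A46: 3-byte form → E0 A9 86.
U+CA44: 3-byte form → EC A9 84.
U+691A: 3-byte form → E6 A4 9A.
U+1F63C: 4-byte form → F0 9F 98 BC.
U+2557: 3-byte form → E2 95 97.
U+05E9: 2-byte form → D7 A9.
Concatenated (18 bytes): E0 A9 86 EC A9 84 E6 A4 9A F0 9F 98 BC E2 95 97 D7 A9.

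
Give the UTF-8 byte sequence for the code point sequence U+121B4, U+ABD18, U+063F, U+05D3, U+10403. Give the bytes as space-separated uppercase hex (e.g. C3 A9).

F0 92 86 B4 F2 AB B4 98 D8 BF D7 93 F0 90 90 83

U+121B4: 4-byte form → F0 92 86 B4.
U+ABD18: 4-byte form → F2 AB B4 98.
U+063F: 2-byte form → D8 BF.
U+05D3: 2-byte form → D7 93.
U+10403: 4-byte form → F0 90 90 83.
Concatenated (16 bytes): F0 92 86 B4 F2 AB B4 98 D8 BF D7 93 F0 90 90 83.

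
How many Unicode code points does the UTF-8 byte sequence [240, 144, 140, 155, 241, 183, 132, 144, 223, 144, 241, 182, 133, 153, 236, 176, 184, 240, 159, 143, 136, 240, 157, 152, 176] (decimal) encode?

7

Byte at offset 0: 0xF0 = 11110000 → 4-byte char (#1). Advance 4.
Byte at offset 4: 0xF1 = 11110001 → 4-byte char (#2). Advance 4.
Byte at offset 8: 0xDF = 11011111 → 2-byte char (#3). Advance 2.
Byte at offset 10: 0xF1 = 11110001 → 4-byte char (#4). Advance 4.
Byte at offset 14: 0xEC = 11101100 → 3-byte char (#5). Advance 3.
Byte at offset 17: 0xF0 = 11110000 → 4-byte char (#6). Advance 4.
Byte at offset 21: 0xF0 = 11110000 → 4-byte char (#7). Advance 4.
Reached end at offset 25 after 7 code points.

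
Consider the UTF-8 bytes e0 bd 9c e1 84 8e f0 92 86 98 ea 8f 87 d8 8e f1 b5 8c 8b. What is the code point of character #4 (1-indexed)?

U+A3C7

Offset 0: leading byte 0xE0 = 11100000 → 3-byte char #1 = E0 BD 9C.
Offset 3: leading byte 0xE1 = 11100001 → 3-byte char #2 = E1 84 8E.
Offset 6: leading byte 0xF0 = 11110000 → 4-byte char #3 = F0 92 86 98.
Offset 10: leading byte 0xEA = 11101010 → 3-byte char #4 = EA 8F 87.
Leading byte 0xEA = 11101010 matches 1110xxxx → 3-byte sequence.
Byte 1: 0xEA = 11101010, payload 1010 (4 bits).
Byte 2: 0x8F = 10001111 (10xxxxxx ✓), payload 001111.
Byte 3: 0x87 = 10000111 (10xxxxxx ✓), payload 000111.
Concatenate: 1010001111000111 = 0xA3C7 (16 bits → U+A3C7).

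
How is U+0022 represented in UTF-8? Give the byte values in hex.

22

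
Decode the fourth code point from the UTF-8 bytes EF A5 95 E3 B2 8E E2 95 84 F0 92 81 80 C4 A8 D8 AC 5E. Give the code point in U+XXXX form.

Offset 0: leading byte 0xEF = 11101111 → 3-byte char #1 = EF A5 95.
Offset 3: leading byte 0xE3 = 11100011 → 3-byte char #2 = E3 B2 8E.
Offset 6: leading byte 0xE2 = 11100010 → 3-byte char #3 = E2 95 84.
Offset 9: leading byte 0xF0 = 11110000 → 4-byte char #4 = F0 92 81 80.
Leading byte 0xF0 = 11110000 matches 11110xxx → 4-byte sequence.
Byte 1: 0xF0 = 11110000, payload 000 (3 bits).
Byte 2: 0x92 = 10010010 (10xxxxxx ✓), payload 010010.
Byte 3: 0x81 = 10000001 (10xxxxxx ✓), payload 000001.
Byte 4: 0x80 = 10000000 (10xxxxxx ✓), payload 000000.
Concatenate: 000010010000001000000 = 0x12040 (21 bits → U+12040).

U+12040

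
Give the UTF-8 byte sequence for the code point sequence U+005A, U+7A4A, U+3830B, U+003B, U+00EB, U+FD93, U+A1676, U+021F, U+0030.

5A E7 A9 8A F0 B8 8C 8B 3B C3 AB EF B6 93 F2 A1 99 B6 C8 9F 30

U+005A: 1-byte form → 5A.
U+7A4A: 3-byte form → E7 A9 8A.
U+3830B: 4-byte form → F0 B8 8C 8B.
U+003B: 1-byte form → 3B.
U+00EB: 2-byte form → C3 AB.
U+FD93: 3-byte form → EF B6 93.
U+A1676: 4-byte form → F2 A1 99 B6.
U+021F: 2-byte form → C8 9F.
U+0030: 1-byte form → 30.
Concatenated (21 bytes): 5A E7 A9 8A F0 B8 8C 8B 3B C3 AB EF B6 93 F2 A1 99 B6 C8 9F 30.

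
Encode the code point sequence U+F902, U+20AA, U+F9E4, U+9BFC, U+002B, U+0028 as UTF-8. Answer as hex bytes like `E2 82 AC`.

U+F902: 3-byte form → EF A4 82.
U+20AA: 3-byte form → E2 82 AA.
U+F9E4: 3-byte form → EF A7 A4.
U+9BFC: 3-byte form → E9 AF BC.
U+002B: 1-byte form → 2B.
U+0028: 1-byte form → 28.
Concatenated (14 bytes): EF A4 82 E2 82 AA EF A7 A4 E9 AF BC 2B 28.

EF A4 82 E2 82 AA EF A7 A4 E9 AF BC 2B 28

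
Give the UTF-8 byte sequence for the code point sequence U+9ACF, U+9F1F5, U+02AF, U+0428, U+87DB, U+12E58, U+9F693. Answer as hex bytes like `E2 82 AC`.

E9 AB 8F F2 9F 87 B5 CA AF D0 A8 E8 9F 9B F0 92 B9 98 F2 9F 9A 93

U+9ACF: 3-byte form → E9 AB 8F.
U+9F1F5: 4-byte form → F2 9F 87 B5.
U+02AF: 2-byte form → CA AF.
U+0428: 2-byte form → D0 A8.
U+87DB: 3-byte form → E8 9F 9B.
U+12E58: 4-byte form → F0 92 B9 98.
U+9F693: 4-byte form → F2 9F 9A 93.
Concatenated (22 bytes): E9 AB 8F F2 9F 87 B5 CA AF D0 A8 E8 9F 9B F0 92 B9 98 F2 9F 9A 93.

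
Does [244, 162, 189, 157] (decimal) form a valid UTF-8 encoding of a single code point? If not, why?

Leading byte 0xF4 = 11110100 → 4-byte form.
Payload = 0x122F5D, which exceeds U+10FFFF, the maximum Unicode code point. (Leading bytes F5–FF, or F4 followed by ≥ 0x90, are invalid.)

invalid (encodes a value above U+10FFFF)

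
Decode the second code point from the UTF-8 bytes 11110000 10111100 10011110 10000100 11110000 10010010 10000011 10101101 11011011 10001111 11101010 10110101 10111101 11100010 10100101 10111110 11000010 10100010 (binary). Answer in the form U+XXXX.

U+120ED

Offset 0: leading byte 0xF0 = 11110000 → 4-byte char #1 = F0 BC 9E 84.
Offset 4: leading byte 0xF0 = 11110000 → 4-byte char #2 = F0 92 83 AD.
Leading byte 0xF0 = 11110000 matches 11110xxx → 4-byte sequence.
Byte 1: 0xF0 = 11110000, payload 000 (3 bits).
Byte 2: 0x92 = 10010010 (10xxxxxx ✓), payload 010010.
Byte 3: 0x83 = 10000011 (10xxxxxx ✓), payload 000011.
Byte 4: 0xAD = 10101101 (10xxxxxx ✓), payload 101101.
Concatenate: 000010010000011101101 = 0x120ED (21 bits → U+120ED).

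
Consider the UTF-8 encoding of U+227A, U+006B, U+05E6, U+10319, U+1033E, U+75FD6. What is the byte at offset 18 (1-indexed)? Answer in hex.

0x96

1-indexed offset 18 is 0-indexed offset 17.
U+227A → 3-byte form E2 89 BA at offsets 0–2.
U+006B → 1-byte form 6B at offsets 3–3.
U+05E6 → 2-byte form D7 A6 at offsets 4–5.
U+10319 → 4-byte form F0 90 8C 99 at offsets 6–9.
U+1033E → 4-byte form F0 90 8C BE at offsets 10–13.
U+75FD6 → 4-byte form F1 B5 BF 96 at offsets 14–17.
Offset 17 falls in char 6's range; it's byte 4 of F1 B5 BF 96 = 0x96.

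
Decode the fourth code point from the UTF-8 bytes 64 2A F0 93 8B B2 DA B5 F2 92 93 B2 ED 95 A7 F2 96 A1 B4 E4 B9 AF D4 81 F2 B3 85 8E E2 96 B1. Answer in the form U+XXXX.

Offset 0: leading byte 0x64 = 01100100 → 1-byte char #1 = 64.
Offset 1: leading byte 0x2A = 00101010 → 1-byte char #2 = 2A.
Offset 2: leading byte 0xF0 = 11110000 → 4-byte char #3 = F0 93 8B B2.
Offset 6: leading byte 0xDA = 11011010 → 2-byte char #4 = DA B5.
Leading byte 0xDA = 11011010 matches 110xxxxx → 2-byte sequence.
Byte 1: 0xDA = 11011010, payload 11010 (5 bits).
Byte 2: 0xB5 = 10110101 (10xxxxxx ✓), payload 110101.
Concatenate: 11010110101 = 0x6B5 (11 bits → U+06B5).

U+06B5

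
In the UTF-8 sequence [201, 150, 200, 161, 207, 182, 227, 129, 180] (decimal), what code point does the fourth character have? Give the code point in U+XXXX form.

U+3074

Offset 0: leading byte 0xC9 = 11001001 → 2-byte char #1 = C9 96.
Offset 2: leading byte 0xC8 = 11001000 → 2-byte char #2 = C8 A1.
Offset 4: leading byte 0xCF = 11001111 → 2-byte char #3 = CF B6.
Offset 6: leading byte 0xE3 = 11100011 → 3-byte char #4 = E3 81 B4.
Leading byte 0xE3 = 11100011 matches 1110xxxx → 3-byte sequence.
Byte 1: 0xE3 = 11100011, payload 0011 (4 bits).
Byte 2: 0x81 = 10000001 (10xxxxxx ✓), payload 000001.
Byte 3: 0xB4 = 10110100 (10xxxxxx ✓), payload 110100.
Concatenate: 0011000001110100 = 0x3074 (16 bits → U+3074).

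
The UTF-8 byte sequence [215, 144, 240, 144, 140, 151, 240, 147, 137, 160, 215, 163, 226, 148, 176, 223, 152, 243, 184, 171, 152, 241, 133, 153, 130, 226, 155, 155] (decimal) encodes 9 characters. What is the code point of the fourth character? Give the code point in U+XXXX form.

Offset 0: leading byte 0xD7 = 11010111 → 2-byte char #1 = D7 90.
Offset 2: leading byte 0xF0 = 11110000 → 4-byte char #2 = F0 90 8C 97.
Offset 6: leading byte 0xF0 = 11110000 → 4-byte char #3 = F0 93 89 A0.
Offset 10: leading byte 0xD7 = 11010111 → 2-byte char #4 = D7 A3.
Leading byte 0xD7 = 11010111 matches 110xxxxx → 2-byte sequence.
Byte 1: 0xD7 = 11010111, payload 10111 (5 bits).
Byte 2: 0xA3 = 10100011 (10xxxxxx ✓), payload 100011.
Concatenate: 10111100011 = 0x5E3 (11 bits → U+05E3).

U+05E3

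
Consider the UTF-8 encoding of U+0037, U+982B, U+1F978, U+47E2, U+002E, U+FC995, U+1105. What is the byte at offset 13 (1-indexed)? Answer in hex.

0xF3

1-indexed offset 13 is 0-indexed offset 12.
U+0037 → 1-byte form 37 at offsets 0–0.
U+982B → 3-byte form E9 A0 AB at offsets 1–3.
U+1F978 → 4-byte form F0 9F A5 B8 at offsets 4–7.
U+47E2 → 3-byte form E4 9F A2 at offsets 8–10.
U+002E → 1-byte form 2E at offsets 11–11.
U+FC995 → 4-byte form F3 BC A6 95 at offsets 12–15.
Offset 12 falls in char 6's range; it's byte 1 of F3 BC A6 95 = 0xF3.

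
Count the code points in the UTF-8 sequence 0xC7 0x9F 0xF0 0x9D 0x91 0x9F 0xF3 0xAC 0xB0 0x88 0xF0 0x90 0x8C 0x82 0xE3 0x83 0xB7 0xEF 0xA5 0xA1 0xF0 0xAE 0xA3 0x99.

Byte at offset 0: 0xC7 = 11000111 → 2-byte char (#1). Advance 2.
Byte at offset 2: 0xF0 = 11110000 → 4-byte char (#2). Advance 4.
Byte at offset 6: 0xF3 = 11110011 → 4-byte char (#3). Advance 4.
Byte at offset 10: 0xF0 = 11110000 → 4-byte char (#4). Advance 4.
Byte at offset 14: 0xE3 = 11100011 → 3-byte char (#5). Advance 3.
Byte at offset 17: 0xEF = 11101111 → 3-byte char (#6). Advance 3.
Byte at offset 20: 0xF0 = 11110000 → 4-byte char (#7). Advance 4.
Reached end at offset 24 after 7 code points.

7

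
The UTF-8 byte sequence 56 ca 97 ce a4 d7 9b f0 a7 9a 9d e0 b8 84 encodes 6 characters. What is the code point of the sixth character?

Offset 0: leading byte 0x56 = 01010110 → 1-byte char #1 = 56.
Offset 1: leading byte 0xCA = 11001010 → 2-byte char #2 = CA 97.
Offset 3: leading byte 0xCE = 11001110 → 2-byte char #3 = CE A4.
Offset 5: leading byte 0xD7 = 11010111 → 2-byte char #4 = D7 9B.
Offset 7: leading byte 0xF0 = 11110000 → 4-byte char #5 = F0 A7 9A 9D.
Offset 11: leading byte 0xE0 = 11100000 → 3-byte char #6 = E0 B8 84.
Leading byte 0xE0 = 11100000 matches 1110xxxx → 3-byte sequence.
Byte 1: 0xE0 = 11100000, payload 0000 (4 bits).
Byte 2: 0xB8 = 10111000 (10xxxxxx ✓), payload 111000.
Byte 3: 0x84 = 10000100 (10xxxxxx ✓), payload 000100.
Concatenate: 0000111000000100 = 0xE04 (16 bits → U+0E04).

U+0E04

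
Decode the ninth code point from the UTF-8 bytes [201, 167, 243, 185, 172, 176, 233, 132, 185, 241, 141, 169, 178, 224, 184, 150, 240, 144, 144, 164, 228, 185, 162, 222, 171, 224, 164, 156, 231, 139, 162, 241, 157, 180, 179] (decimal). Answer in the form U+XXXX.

U+091C

Offset 0: leading byte 0xC9 = 11001001 → 2-byte char #1 = C9 A7.
Offset 2: leading byte 0xF3 = 11110011 → 4-byte char #2 = F3 B9 AC B0.
Offset 6: leading byte 0xE9 = 11101001 → 3-byte char #3 = E9 84 B9.
Offset 9: leading byte 0xF1 = 11110001 → 4-byte char #4 = F1 8D A9 B2.
Offset 13: leading byte 0xE0 = 11100000 → 3-byte char #5 = E0 B8 96.
Offset 16: leading byte 0xF0 = 11110000 → 4-byte char #6 = F0 90 90 A4.
Offset 20: leading byte 0xE4 = 11100100 → 3-byte char #7 = E4 B9 A2.
Offset 23: leading byte 0xDE = 11011110 → 2-byte char #8 = DE AB.
Offset 25: leading byte 0xE0 = 11100000 → 3-byte char #9 = E0 A4 9C.
Leading byte 0xE0 = 11100000 matches 1110xxxx → 3-byte sequence.
Byte 1: 0xE0 = 11100000, payload 0000 (4 bits).
Byte 2: 0xA4 = 10100100 (10xxxxxx ✓), payload 100100.
Byte 3: 0x9C = 10011100 (10xxxxxx ✓), payload 011100.
Concatenate: 0000100100011100 = 0x91C (16 bits → U+091C).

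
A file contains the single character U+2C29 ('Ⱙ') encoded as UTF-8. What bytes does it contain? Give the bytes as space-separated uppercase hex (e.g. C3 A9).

U+2C29 = 0x2C29 = 11305 decimal. In range U+0800–U+FFFF → 3-byte form: 1110xxxx 10xxxxxx 10xxxxxx.
Binary (16 bits): 0010110000101001.
Split 4+6+6: 0010 | 110000 | 101001.
Byte 1: 11100010 = 0xE2.
Byte 2: 10110000 = 0xB0.
Byte 3: 10101001 = 0xA9.

E2 B0 A9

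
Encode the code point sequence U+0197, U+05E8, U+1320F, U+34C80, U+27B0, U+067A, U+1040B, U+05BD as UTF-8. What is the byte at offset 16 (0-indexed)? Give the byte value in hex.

U+0197 → 2-byte form C6 97 at offsets 0–1.
U+05E8 → 2-byte form D7 A8 at offsets 2–3.
U+1320F → 4-byte form F0 93 88 8F at offsets 4–7.
U+34C80 → 4-byte form F0 B4 B2 80 at offsets 8–11.
U+27B0 → 3-byte form E2 9E B0 at offsets 12–14.
U+067A → 2-byte form D9 BA at offsets 15–16.
Offset 16 falls in char 6's range; it's byte 2 of D9 BA = 0xBA.

0xBA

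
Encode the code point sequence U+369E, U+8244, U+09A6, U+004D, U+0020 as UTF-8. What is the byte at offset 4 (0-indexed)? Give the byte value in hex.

U+369E → 3-byte form E3 9A 9E at offsets 0–2.
U+8244 → 3-byte form E8 89 84 at offsets 3–5.
Offset 4 falls in char 2's range; it's byte 2 of E8 89 84 = 0x89.

0x89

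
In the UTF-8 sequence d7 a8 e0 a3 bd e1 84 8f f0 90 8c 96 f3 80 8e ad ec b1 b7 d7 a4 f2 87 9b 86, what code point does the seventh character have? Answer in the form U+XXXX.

U+05E4

Offset 0: leading byte 0xD7 = 11010111 → 2-byte char #1 = D7 A8.
Offset 2: leading byte 0xE0 = 11100000 → 3-byte char #2 = E0 A3 BD.
Offset 5: leading byte 0xE1 = 11100001 → 3-byte char #3 = E1 84 8F.
Offset 8: leading byte 0xF0 = 11110000 → 4-byte char #4 = F0 90 8C 96.
Offset 12: leading byte 0xF3 = 11110011 → 4-byte char #5 = F3 80 8E AD.
Offset 16: leading byte 0xEC = 11101100 → 3-byte char #6 = EC B1 B7.
Offset 19: leading byte 0xD7 = 11010111 → 2-byte char #7 = D7 A4.
Leading byte 0xD7 = 11010111 matches 110xxxxx → 2-byte sequence.
Byte 1: 0xD7 = 11010111, payload 10111 (5 bits).
Byte 2: 0xA4 = 10100100 (10xxxxxx ✓), payload 100100.
Concatenate: 10111100100 = 0x5E4 (11 bits → U+05E4).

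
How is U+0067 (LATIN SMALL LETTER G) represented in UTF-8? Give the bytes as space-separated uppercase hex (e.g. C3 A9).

67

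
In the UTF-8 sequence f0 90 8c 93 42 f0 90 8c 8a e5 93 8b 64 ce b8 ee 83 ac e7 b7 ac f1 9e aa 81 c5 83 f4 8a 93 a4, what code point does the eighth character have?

Offset 0: leading byte 0xF0 = 11110000 → 4-byte char #1 = F0 90 8C 93.
Offset 4: leading byte 0x42 = 01000010 → 1-byte char #2 = 42.
Offset 5: leading byte 0xF0 = 11110000 → 4-byte char #3 = F0 90 8C 8A.
Offset 9: leading byte 0xE5 = 11100101 → 3-byte char #4 = E5 93 8B.
Offset 12: leading byte 0x64 = 01100100 → 1-byte char #5 = 64.
Offset 13: leading byte 0xCE = 11001110 → 2-byte char #6 = CE B8.
Offset 15: leading byte 0xEE = 11101110 → 3-byte char #7 = EE 83 AC.
Offset 18: leading byte 0xE7 = 11100111 → 3-byte char #8 = E7 B7 AC.
Leading byte 0xE7 = 11100111 matches 1110xxxx → 3-byte sequence.
Byte 1: 0xE7 = 11100111, payload 0111 (4 bits).
Byte 2: 0xB7 = 10110111 (10xxxxxx ✓), payload 110111.
Byte 3: 0xAC = 10101100 (10xxxxxx ✓), payload 101100.
Concatenate: 0111110111101100 = 0x7DEC (16 bits → U+7DEC).

U+7DEC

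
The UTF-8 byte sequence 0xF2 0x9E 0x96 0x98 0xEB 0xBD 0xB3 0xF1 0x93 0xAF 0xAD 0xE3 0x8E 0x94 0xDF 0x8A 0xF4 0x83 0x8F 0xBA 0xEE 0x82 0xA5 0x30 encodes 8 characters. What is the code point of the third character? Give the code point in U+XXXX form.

U+53BED

Offset 0: leading byte 0xF2 = 11110010 → 4-byte char #1 = F2 9E 96 98.
Offset 4: leading byte 0xEB = 11101011 → 3-byte char #2 = EB BD B3.
Offset 7: leading byte 0xF1 = 11110001 → 4-byte char #3 = F1 93 AF AD.
Leading byte 0xF1 = 11110001 matches 11110xxx → 4-byte sequence.
Byte 1: 0xF1 = 11110001, payload 001 (3 bits).
Byte 2: 0x93 = 10010011 (10xxxxxx ✓), payload 010011.
Byte 3: 0xAF = 10101111 (10xxxxxx ✓), payload 101111.
Byte 4: 0xAD = 10101101 (10xxxxxx ✓), payload 101101.
Concatenate: 001010011101111101101 = 0x53BED (21 bits → U+53BED).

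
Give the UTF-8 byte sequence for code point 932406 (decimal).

U+E3A36 = 0xE3A36 = 932406 decimal. In range U+10000–U+10FFFF → 4-byte form: 11110xxx 10xxxxxx 10xxxxxx 10xxxxxx.
Binary (21 bits): 011100011101000110110.
Split 3+6+6+6: 011 | 100011 | 101000 | 110110.
Byte 1: 11110011 = 0xF3.
Byte 2: 10100011 = 0xA3.
Byte 3: 10101000 = 0xA8.
Byte 4: 10110110 = 0xB6.

F3 A3 A8 B6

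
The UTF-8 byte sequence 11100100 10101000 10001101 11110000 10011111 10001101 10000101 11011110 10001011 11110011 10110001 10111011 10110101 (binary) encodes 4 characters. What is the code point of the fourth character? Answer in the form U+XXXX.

U+F1EF5

Offset 0: leading byte 0xE4 = 11100100 → 3-byte char #1 = E4 A8 8D.
Offset 3: leading byte 0xF0 = 11110000 → 4-byte char #2 = F0 9F 8D 85.
Offset 7: leading byte 0xDE = 11011110 → 2-byte char #3 = DE 8B.
Offset 9: leading byte 0xF3 = 11110011 → 4-byte char #4 = F3 B1 BB B5.
Leading byte 0xF3 = 11110011 matches 11110xxx → 4-byte sequence.
Byte 1: 0xF3 = 11110011, payload 011 (3 bits).
Byte 2: 0xB1 = 10110001 (10xxxxxx ✓), payload 110001.
Byte 3: 0xBB = 10111011 (10xxxxxx ✓), payload 111011.
Byte 4: 0xB5 = 10110101 (10xxxxxx ✓), payload 110101.
Concatenate: 011110001111011110101 = 0xF1EF5 (21 bits → U+F1EF5).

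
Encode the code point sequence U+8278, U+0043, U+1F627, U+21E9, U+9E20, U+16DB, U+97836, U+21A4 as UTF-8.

E8 89 B8 43 F0 9F 98 A7 E2 87 A9 E9 B8 A0 E1 9B 9B F2 97 A0 B6 E2 86 A4

U+8278: 3-byte form → E8 89 B8.
U+0043: 1-byte form → 43.
U+1F627: 4-byte form → F0 9F 98 A7.
U+21E9: 3-byte form → E2 87 A9.
U+9E20: 3-byte form → E9 B8 A0.
U+16DB: 3-byte form → E1 9B 9B.
U+97836: 4-byte form → F2 97 A0 B6.
U+21A4: 3-byte form → E2 86 A4.
Concatenated (24 bytes): E8 89 B8 43 F0 9F 98 A7 E2 87 A9 E9 B8 A0 E1 9B 9B F2 97 A0 B6 E2 86 A4.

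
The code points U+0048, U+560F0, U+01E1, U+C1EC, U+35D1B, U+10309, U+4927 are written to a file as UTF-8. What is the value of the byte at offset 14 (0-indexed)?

0xF0

U+0048 → 1-byte form 48 at offsets 0–0.
U+560F0 → 4-byte form F1 96 83 B0 at offsets 1–4.
U+01E1 → 2-byte form C7 A1 at offsets 5–6.
U+C1EC → 3-byte form EC 87 AC at offsets 7–9.
U+35D1B → 4-byte form F0 B5 B4 9B at offsets 10–13.
U+10309 → 4-byte form F0 90 8C 89 at offsets 14–17.
Offset 14 falls in char 6's range; it's byte 1 of F0 90 8C 89 = 0xF0.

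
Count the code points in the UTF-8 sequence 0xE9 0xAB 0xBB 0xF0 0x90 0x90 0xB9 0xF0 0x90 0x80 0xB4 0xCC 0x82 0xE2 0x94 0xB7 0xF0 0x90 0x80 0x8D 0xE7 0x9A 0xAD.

7

Byte at offset 0: 0xE9 = 11101001 → 3-byte char (#1). Advance 3.
Byte at offset 3: 0xF0 = 11110000 → 4-byte char (#2). Advance 4.
Byte at offset 7: 0xF0 = 11110000 → 4-byte char (#3). Advance 4.
Byte at offset 11: 0xCC = 11001100 → 2-byte char (#4). Advance 2.
Byte at offset 13: 0xE2 = 11100010 → 3-byte char (#5). Advance 3.
Byte at offset 16: 0xF0 = 11110000 → 4-byte char (#6). Advance 4.
Byte at offset 20: 0xE7 = 11100111 → 3-byte char (#7). Advance 3.
Reached end at offset 23 after 7 code points.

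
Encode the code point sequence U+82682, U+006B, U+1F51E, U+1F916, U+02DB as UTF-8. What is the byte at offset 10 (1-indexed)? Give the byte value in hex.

1-indexed offset 10 is 0-indexed offset 9.
U+82682 → 4-byte form F2 82 9A 82 at offsets 0–3.
U+006B → 1-byte form 6B at offsets 4–4.
U+1F51E → 4-byte form F0 9F 94 9E at offsets 5–8.
U+1F916 → 4-byte form F0 9F A4 96 at offsets 9–12.
Offset 9 falls in char 4's range; it's byte 1 of F0 9F A4 96 = 0xF0.

0xF0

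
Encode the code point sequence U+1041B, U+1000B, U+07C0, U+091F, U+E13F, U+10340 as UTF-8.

U+1041B: 4-byte form → F0 90 90 9B.
U+1000B: 4-byte form → F0 90 80 8B.
U+07C0: 2-byte form → DF 80.
U+091F: 3-byte form → E0 A4 9F.
U+E13F: 3-byte form → EE 84 BF.
U+10340: 4-byte form → F0 90 8D 80.
Concatenated (20 bytes): F0 90 90 9B F0 90 80 8B DF 80 E0 A4 9F EE 84 BF F0 90 8D 80.

F0 90 90 9B F0 90 80 8B DF 80 E0 A4 9F EE 84 BF F0 90 8D 80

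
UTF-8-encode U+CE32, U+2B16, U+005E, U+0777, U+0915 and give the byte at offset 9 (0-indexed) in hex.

0xE0

U+CE32 → 3-byte form EC B8 B2 at offsets 0–2.
U+2B16 → 3-byte form E2 AC 96 at offsets 3–5.
U+005E → 1-byte form 5E at offsets 6–6.
U+0777 → 2-byte form DD B7 at offsets 7–8.
U+0915 → 3-byte form E0 A4 95 at offsets 9–11.
Offset 9 falls in char 5's range; it's byte 1 of E0 A4 95 = 0xE0.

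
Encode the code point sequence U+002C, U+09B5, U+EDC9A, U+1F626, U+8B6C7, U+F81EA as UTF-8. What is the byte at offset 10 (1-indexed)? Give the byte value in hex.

1-indexed offset 10 is 0-indexed offset 9.
U+002C → 1-byte form 2C at offsets 0–0.
U+09B5 → 3-byte form E0 A6 B5 at offsets 1–3.
U+EDC9A → 4-byte form F3 AD B2 9A at offsets 4–7.
U+1F626 → 4-byte form F0 9F 98 A6 at offsets 8–11.
Offset 9 falls in char 4's range; it's byte 2 of F0 9F 98 A6 = 0x9F.

0x9F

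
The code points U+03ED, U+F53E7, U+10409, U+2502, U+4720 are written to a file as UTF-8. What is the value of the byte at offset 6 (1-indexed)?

1-indexed offset 6 is 0-indexed offset 5.
U+03ED → 2-byte form CF AD at offsets 0–1.
U+F53E7 → 4-byte form F3 B5 8F A7 at offsets 2–5.
Offset 5 falls in char 2's range; it's byte 4 of F3 B5 8F A7 = 0xA7.

0xA7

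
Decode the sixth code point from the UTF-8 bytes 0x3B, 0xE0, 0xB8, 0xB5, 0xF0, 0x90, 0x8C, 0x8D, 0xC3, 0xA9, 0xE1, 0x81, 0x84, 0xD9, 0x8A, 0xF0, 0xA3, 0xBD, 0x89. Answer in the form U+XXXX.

Offset 0: leading byte 0x3B = 00111011 → 1-byte char #1 = 3B.
Offset 1: leading byte 0xE0 = 11100000 → 3-byte char #2 = E0 B8 B5.
Offset 4: leading byte 0xF0 = 11110000 → 4-byte char #3 = F0 90 8C 8D.
Offset 8: leading byte 0xC3 = 11000011 → 2-byte char #4 = C3 A9.
Offset 10: leading byte 0xE1 = 11100001 → 3-byte char #5 = E1 81 84.
Offset 13: leading byte 0xD9 = 11011001 → 2-byte char #6 = D9 8A.
Leading byte 0xD9 = 11011001 matches 110xxxxx → 2-byte sequence.
Byte 1: 0xD9 = 11011001, payload 11001 (5 bits).
Byte 2: 0x8A = 10001010 (10xxxxxx ✓), payload 001010.
Concatenate: 11001001010 = 0x64A (11 bits → U+064A).

U+064A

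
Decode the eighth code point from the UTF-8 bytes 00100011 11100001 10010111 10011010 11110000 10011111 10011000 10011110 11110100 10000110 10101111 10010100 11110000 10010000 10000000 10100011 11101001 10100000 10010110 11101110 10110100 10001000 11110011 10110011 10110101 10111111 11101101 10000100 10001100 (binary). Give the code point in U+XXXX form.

U+F3D7F

Offset 0: leading byte 0x23 = 00100011 → 1-byte char #1 = 23.
Offset 1: leading byte 0xE1 = 11100001 → 3-byte char #2 = E1 97 9A.
Offset 4: leading byte 0xF0 = 11110000 → 4-byte char #3 = F0 9F 98 9E.
Offset 8: leading byte 0xF4 = 11110100 → 4-byte char #4 = F4 86 AF 94.
Offset 12: leading byte 0xF0 = 11110000 → 4-byte char #5 = F0 90 80 A3.
Offset 16: leading byte 0xE9 = 11101001 → 3-byte char #6 = E9 A0 96.
Offset 19: leading byte 0xEE = 11101110 → 3-byte char #7 = EE B4 88.
Offset 22: leading byte 0xF3 = 11110011 → 4-byte char #8 = F3 B3 B5 BF.
Leading byte 0xF3 = 11110011 matches 11110xxx → 4-byte sequence.
Byte 1: 0xF3 = 11110011, payload 011 (3 bits).
Byte 2: 0xB3 = 10110011 (10xxxxxx ✓), payload 110011.
Byte 3: 0xB5 = 10110101 (10xxxxxx ✓), payload 110101.
Byte 4: 0xBF = 10111111 (10xxxxxx ✓), payload 111111.
Concatenate: 011110011110101111111 = 0xF3D7F (21 bits → U+F3D7F).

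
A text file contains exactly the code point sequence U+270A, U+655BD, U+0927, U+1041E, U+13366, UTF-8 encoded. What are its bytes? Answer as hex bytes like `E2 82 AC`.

E2 9C 8A F1 A5 96 BD E0 A4 A7 F0 90 90 9E F0 93 8D A6

U+270A: 3-byte form → E2 9C 8A.
U+655BD: 4-byte form → F1 A5 96 BD.
U+0927: 3-byte form → E0 A4 A7.
U+1041E: 4-byte form → F0 90 90 9E.
U+13366: 4-byte form → F0 93 8D A6.
Concatenated (18 bytes): E2 9C 8A F1 A5 96 BD E0 A4 A7 F0 90 90 9E F0 93 8D A6.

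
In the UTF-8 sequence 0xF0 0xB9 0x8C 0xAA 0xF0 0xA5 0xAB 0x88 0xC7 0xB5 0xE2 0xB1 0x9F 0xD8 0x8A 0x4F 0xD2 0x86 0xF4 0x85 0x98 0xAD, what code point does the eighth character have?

U+10562D

Offset 0: leading byte 0xF0 = 11110000 → 4-byte char #1 = F0 B9 8C AA.
Offset 4: leading byte 0xF0 = 11110000 → 4-byte char #2 = F0 A5 AB 88.
Offset 8: leading byte 0xC7 = 11000111 → 2-byte char #3 = C7 B5.
Offset 10: leading byte 0xE2 = 11100010 → 3-byte char #4 = E2 B1 9F.
Offset 13: leading byte 0xD8 = 11011000 → 2-byte char #5 = D8 8A.
Offset 15: leading byte 0x4F = 01001111 → 1-byte char #6 = 4F.
Offset 16: leading byte 0xD2 = 11010010 → 2-byte char #7 = D2 86.
Offset 18: leading byte 0xF4 = 11110100 → 4-byte char #8 = F4 85 98 AD.
Leading byte 0xF4 = 11110100 matches 11110xxx → 4-byte sequence.
Byte 1: 0xF4 = 11110100, payload 100 (3 bits).
Byte 2: 0x85 = 10000101 (10xxxxxx ✓), payload 000101.
Byte 3: 0x98 = 10011000 (10xxxxxx ✓), payload 011000.
Byte 4: 0xAD = 10101101 (10xxxxxx ✓), payload 101101.
Concatenate: 100000101011000101101 = 0x10562D (21 bits → U+10562D).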